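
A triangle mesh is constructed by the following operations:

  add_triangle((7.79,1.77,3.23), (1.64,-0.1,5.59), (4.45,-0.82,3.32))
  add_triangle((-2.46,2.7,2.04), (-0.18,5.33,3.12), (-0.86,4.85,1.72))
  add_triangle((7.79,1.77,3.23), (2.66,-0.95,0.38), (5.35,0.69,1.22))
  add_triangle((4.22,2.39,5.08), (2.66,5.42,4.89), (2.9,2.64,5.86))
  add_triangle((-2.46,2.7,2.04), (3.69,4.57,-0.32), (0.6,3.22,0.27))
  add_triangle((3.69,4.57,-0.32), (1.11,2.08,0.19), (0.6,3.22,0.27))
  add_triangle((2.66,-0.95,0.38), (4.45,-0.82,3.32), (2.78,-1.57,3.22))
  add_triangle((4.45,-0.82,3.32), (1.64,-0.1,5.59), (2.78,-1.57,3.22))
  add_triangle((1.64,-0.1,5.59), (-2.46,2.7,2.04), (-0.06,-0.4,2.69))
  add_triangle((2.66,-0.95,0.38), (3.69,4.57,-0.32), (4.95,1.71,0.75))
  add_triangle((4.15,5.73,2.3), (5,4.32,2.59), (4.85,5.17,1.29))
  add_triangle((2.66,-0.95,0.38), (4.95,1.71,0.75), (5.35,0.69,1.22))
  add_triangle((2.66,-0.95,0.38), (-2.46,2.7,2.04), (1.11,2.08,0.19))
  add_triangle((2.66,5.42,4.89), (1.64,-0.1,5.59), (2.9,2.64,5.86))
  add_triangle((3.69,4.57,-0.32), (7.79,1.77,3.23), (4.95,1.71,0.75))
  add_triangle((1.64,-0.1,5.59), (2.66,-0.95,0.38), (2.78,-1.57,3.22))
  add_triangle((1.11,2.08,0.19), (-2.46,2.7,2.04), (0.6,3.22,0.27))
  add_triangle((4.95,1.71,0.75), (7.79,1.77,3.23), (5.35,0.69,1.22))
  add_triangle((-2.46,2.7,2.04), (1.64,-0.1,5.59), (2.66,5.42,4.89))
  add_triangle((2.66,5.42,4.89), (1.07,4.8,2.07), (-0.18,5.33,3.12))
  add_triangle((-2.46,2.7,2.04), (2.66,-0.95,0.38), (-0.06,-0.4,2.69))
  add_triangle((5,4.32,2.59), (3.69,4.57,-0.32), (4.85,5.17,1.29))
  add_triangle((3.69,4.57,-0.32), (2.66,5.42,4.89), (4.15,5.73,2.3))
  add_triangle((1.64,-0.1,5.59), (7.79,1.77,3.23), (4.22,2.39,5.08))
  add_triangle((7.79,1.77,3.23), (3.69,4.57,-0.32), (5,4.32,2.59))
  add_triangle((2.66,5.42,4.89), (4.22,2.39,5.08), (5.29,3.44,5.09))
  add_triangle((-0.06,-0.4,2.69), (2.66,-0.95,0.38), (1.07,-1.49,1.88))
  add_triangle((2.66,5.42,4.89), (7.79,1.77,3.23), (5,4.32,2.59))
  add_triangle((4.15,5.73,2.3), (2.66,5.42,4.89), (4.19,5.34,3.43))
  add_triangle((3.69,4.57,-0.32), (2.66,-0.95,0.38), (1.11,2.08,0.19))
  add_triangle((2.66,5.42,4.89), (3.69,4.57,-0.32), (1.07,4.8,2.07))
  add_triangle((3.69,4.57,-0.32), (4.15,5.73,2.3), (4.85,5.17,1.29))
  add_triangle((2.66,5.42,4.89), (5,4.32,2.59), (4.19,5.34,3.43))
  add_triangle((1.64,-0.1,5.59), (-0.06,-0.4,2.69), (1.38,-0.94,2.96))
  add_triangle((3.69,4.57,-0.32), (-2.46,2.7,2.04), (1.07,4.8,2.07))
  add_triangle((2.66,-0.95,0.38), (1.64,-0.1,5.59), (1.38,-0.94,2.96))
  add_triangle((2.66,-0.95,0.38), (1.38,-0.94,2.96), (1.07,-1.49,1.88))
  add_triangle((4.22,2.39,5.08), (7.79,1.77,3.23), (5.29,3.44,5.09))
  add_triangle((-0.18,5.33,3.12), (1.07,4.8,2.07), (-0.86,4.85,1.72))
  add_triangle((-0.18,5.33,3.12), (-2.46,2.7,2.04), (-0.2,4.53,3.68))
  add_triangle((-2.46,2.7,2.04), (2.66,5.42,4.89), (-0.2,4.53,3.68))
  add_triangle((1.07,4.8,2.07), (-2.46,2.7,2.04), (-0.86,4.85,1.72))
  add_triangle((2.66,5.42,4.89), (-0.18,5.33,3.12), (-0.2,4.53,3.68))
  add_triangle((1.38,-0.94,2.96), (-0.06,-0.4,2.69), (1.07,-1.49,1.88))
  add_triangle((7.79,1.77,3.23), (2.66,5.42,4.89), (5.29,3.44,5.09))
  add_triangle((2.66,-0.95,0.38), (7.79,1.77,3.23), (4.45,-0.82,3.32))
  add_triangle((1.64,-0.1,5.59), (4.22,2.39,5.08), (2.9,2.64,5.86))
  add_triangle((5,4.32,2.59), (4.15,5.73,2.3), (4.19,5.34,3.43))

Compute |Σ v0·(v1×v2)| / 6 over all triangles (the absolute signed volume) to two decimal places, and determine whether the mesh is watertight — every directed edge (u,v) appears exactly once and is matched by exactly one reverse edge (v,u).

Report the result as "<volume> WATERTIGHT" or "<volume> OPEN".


Per-triangle v0·(v1×v2)/6:
  t1: +10.7679
  t2: +2.6390
  t3: +1.5213
  t4: +5.3364
  t5: +1.6444
  t6: -0.2964
  t7: +1.6496
  t8: +3.5973
  t9: +3.1677
  t10: +1.4180
  t11: +2.3069
  t12: +0.6532
  t13: -2.6001
  t14: +2.9252
  t15: +4.9043
  t16: -1.9782
  t17: -0.7279
  t18: +1.6474
  t19: +18.8176
  t20: +3.7479
  t21: -2.6259
  t22: +0.4141
  t23: +1.6182
  t24: +11.1669
  t25: +10.1515
  t26: +4.0450
  t27: -1.0027
  t28: +12.4236
  t29: +2.3907
  t30: -1.0121
  t31: +8.1156
  t32: +1.9896
  t33: +1.7568
  t34: +0.8695
  t35: +3.7401
  t36: +1.6566
  t37: +1.0146
  t38: +4.2946
  t39: +1.6823
  t40: +2.1446
  t41: +0.5249
  t42: -2.2699
  t43: +2.6687
  t44: +0.5355
  t45: +7.1061
  t46: +4.6952
  t47: +4.2512
  t48: +2.0355
Σ = +145.5224 → |volume| = 145.52

Directed edges: 144 total, each appears once with its reverse present → watertight.

145.52 WATERTIGHT


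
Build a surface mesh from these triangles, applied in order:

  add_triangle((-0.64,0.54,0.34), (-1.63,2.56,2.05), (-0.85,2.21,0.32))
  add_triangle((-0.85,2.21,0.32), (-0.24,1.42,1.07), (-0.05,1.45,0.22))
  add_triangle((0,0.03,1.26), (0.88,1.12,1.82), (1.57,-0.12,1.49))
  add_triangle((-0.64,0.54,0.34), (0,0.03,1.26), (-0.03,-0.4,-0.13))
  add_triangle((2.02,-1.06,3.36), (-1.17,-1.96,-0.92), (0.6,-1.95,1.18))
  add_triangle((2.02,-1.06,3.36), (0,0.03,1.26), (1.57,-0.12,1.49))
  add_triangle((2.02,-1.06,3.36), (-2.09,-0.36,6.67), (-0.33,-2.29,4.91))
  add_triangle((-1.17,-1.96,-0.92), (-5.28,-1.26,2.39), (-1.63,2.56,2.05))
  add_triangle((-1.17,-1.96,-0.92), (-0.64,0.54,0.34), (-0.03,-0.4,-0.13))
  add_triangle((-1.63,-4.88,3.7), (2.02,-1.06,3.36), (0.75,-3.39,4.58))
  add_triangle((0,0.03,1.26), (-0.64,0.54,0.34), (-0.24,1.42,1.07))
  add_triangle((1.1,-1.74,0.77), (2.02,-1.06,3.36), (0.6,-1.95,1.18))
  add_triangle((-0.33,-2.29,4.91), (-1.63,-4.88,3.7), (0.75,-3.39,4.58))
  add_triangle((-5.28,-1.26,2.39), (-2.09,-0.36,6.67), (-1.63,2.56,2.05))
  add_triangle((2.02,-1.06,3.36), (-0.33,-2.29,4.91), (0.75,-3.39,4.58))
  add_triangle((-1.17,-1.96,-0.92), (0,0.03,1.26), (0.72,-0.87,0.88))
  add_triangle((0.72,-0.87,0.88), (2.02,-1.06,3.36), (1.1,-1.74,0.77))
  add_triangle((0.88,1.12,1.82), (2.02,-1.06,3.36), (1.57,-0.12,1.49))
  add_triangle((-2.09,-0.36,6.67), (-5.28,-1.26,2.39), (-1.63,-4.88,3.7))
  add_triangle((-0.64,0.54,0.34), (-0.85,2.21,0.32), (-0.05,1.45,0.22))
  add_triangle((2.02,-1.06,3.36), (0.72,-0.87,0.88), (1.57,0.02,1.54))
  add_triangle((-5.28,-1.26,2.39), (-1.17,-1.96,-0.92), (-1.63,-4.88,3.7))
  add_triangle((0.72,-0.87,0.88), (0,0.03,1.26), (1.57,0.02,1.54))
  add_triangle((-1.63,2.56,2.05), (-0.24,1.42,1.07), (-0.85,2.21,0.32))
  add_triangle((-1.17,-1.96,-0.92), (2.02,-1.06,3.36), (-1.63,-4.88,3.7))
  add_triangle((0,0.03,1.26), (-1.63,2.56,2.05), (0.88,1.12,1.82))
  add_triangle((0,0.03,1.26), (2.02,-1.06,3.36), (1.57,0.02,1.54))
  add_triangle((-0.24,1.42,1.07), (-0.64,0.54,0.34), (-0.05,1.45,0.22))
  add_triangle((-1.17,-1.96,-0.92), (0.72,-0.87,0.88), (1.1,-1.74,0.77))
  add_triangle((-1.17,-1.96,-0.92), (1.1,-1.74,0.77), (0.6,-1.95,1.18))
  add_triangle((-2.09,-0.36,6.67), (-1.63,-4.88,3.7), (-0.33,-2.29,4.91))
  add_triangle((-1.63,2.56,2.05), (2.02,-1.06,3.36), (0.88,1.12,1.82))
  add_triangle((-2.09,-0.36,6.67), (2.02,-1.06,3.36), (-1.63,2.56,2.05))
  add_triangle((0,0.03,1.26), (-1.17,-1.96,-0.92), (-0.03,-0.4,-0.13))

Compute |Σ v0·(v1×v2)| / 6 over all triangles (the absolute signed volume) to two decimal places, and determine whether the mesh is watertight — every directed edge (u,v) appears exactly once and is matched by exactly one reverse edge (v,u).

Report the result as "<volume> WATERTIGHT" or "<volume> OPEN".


84.34 OPEN

Per-triangle v0·(v1×v2)/6:
  t1: +0.2052
  t2: +0.1605
  t3: -0.3837
  t4: -0.0567
  t5: +0.4072
  t6: -0.3099
  t7: +5.7369
  t8: +1.8210
  t9: -0.0241
  t10: -0.0330
  t11: -0.1606
  t12: +0.6546
  t13: +4.1480
  t14: +14.6940
  t15: +2.7434
  t16: -0.5119
  t17: -0.0513
  t18: +0.6816
  t19: +22.9833
  t20: -0.0506
  t21: +0.2678
  t22: +10.1103
  t23: -0.2912
  t24: +0.3949
  t25: +3.5744
  t26: -0.8326
  t27: +0.3688
  t28: -0.1164
  t29: -0.2577
  t30: +0.5495
  t31: +7.3473
  t32: +2.3311
  t33: +8.1581
  t34: +0.0853
Σ = +84.3435 → |volume| = 84.34

Directed edges: 102 total; 6 unmatched, e.g. (-0.64,0.54,0.34)→(-1.63,2.56,2.05) → open.


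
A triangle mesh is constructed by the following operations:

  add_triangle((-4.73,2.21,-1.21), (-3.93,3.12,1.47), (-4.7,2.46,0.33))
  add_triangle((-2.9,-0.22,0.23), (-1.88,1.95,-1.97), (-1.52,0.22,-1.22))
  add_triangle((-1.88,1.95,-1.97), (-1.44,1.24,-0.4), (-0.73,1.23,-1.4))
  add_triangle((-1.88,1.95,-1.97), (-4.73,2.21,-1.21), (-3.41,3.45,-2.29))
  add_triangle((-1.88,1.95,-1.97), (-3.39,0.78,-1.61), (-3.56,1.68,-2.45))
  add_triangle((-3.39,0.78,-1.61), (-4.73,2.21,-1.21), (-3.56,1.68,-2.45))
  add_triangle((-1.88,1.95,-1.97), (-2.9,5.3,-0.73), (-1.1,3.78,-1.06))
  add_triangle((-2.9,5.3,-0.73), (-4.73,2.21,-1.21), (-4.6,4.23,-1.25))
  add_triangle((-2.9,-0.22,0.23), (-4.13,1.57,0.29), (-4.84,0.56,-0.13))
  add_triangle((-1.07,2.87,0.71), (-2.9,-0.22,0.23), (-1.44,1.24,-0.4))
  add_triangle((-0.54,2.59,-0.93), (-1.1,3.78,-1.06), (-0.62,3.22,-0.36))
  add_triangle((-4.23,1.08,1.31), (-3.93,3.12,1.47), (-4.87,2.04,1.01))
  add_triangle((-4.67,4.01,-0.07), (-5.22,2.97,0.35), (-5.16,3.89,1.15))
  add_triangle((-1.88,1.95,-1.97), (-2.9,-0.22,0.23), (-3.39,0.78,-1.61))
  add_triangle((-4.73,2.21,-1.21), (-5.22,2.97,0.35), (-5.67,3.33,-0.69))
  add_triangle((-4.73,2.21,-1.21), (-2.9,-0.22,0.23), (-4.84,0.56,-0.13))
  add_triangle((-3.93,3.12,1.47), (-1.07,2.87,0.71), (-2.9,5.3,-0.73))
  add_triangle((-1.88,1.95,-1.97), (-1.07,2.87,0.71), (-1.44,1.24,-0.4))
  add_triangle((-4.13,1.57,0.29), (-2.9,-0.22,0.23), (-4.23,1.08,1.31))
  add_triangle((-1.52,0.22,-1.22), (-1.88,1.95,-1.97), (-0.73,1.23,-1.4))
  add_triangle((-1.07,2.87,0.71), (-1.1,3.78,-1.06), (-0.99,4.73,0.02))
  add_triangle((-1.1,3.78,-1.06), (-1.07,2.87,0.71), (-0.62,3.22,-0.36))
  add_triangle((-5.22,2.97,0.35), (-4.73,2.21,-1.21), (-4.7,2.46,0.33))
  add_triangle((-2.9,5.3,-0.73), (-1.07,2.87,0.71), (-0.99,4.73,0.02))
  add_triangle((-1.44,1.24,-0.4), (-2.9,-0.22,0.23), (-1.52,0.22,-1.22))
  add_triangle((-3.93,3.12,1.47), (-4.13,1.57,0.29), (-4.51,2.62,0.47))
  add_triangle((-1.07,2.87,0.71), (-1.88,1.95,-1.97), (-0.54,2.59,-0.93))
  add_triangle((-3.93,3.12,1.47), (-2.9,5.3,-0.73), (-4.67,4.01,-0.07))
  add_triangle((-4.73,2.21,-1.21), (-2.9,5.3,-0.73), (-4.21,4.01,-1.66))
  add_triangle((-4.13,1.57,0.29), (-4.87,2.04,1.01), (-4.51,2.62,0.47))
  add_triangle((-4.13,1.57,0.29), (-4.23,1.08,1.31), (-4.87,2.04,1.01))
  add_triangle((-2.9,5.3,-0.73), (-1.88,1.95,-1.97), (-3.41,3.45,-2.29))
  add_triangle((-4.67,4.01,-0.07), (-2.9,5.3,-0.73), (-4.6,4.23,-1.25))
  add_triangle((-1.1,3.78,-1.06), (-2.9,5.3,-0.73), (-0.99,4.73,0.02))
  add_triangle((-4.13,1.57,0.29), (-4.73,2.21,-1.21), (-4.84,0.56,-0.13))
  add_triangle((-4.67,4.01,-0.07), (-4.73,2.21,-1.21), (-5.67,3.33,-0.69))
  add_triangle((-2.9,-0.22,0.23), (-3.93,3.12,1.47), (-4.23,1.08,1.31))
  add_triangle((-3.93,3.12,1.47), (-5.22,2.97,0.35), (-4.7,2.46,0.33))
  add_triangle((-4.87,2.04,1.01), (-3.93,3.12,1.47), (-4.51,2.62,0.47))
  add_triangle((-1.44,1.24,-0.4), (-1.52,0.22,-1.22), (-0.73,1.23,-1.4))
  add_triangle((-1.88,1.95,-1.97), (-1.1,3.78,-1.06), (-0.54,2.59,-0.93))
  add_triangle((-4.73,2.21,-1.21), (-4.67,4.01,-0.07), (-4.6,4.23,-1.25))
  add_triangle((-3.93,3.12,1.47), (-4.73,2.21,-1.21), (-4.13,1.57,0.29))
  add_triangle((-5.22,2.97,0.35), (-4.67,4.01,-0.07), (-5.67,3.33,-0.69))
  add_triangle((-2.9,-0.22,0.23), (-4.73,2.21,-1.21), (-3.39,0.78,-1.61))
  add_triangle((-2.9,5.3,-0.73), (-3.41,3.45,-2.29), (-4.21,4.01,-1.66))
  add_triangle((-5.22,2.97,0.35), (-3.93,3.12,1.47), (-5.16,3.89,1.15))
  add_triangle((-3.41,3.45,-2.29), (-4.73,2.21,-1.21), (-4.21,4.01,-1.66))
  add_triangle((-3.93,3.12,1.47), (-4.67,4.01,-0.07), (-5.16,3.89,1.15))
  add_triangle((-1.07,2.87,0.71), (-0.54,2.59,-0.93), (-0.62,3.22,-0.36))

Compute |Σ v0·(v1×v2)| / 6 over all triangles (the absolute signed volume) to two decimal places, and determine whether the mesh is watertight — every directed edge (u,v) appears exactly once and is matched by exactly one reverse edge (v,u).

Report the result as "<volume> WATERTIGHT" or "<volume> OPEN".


Per-triangle v0·(v1×v2)/6:
  t1: -1.0356
  t2: +1.0124
  t3: +0.1138
  t4: +0.9820
  t5: -0.1270
  t6: +0.9853
  t7: +1.8426
  t8: -0.2473
  t9: +0.4509
  t10: -1.1411
  t11: +0.1138
  t12: +0.8855
  t13: +1.2644
  t14: -0.8380
  t15: +0.5862
  t16: +0.0723
  t17: +3.0099
  t18: -0.7571
  t19: +0.9125
  t20: +0.2147
  t21: -0.5680
  t22: +0.3829
  t23: +0.2907
  t24: +1.2635
  t25: -0.7909
  t26: -0.5727
  t27: -1.3656
  t28: +3.2077
  t29: +1.8323
  t30: +0.3965
  t31: +0.3744
  t32: +0.9845
  t33: +2.4333
  t34: +1.3357
  t35: +1.4918
  t36: +0.4923
  t37: -0.8257
  t38: +0.2362
  t39: +0.9451
  t40: -0.4280
  t41: +0.3600
  t42: +1.9504
  t43: +2.0646
  t44: +1.2250
  t45: +1.5382
  t46: +1.7421
  t47: +0.3832
  t48: +1.4298
  t49: +0.4003
  t50: -0.2007
Σ = +30.3092 → |volume| = 30.31

Directed edges: 150 total; 6 unmatched, e.g. (-1.88,1.95,-1.97)→(-4.73,2.21,-1.21) → open.

30.31 OPEN


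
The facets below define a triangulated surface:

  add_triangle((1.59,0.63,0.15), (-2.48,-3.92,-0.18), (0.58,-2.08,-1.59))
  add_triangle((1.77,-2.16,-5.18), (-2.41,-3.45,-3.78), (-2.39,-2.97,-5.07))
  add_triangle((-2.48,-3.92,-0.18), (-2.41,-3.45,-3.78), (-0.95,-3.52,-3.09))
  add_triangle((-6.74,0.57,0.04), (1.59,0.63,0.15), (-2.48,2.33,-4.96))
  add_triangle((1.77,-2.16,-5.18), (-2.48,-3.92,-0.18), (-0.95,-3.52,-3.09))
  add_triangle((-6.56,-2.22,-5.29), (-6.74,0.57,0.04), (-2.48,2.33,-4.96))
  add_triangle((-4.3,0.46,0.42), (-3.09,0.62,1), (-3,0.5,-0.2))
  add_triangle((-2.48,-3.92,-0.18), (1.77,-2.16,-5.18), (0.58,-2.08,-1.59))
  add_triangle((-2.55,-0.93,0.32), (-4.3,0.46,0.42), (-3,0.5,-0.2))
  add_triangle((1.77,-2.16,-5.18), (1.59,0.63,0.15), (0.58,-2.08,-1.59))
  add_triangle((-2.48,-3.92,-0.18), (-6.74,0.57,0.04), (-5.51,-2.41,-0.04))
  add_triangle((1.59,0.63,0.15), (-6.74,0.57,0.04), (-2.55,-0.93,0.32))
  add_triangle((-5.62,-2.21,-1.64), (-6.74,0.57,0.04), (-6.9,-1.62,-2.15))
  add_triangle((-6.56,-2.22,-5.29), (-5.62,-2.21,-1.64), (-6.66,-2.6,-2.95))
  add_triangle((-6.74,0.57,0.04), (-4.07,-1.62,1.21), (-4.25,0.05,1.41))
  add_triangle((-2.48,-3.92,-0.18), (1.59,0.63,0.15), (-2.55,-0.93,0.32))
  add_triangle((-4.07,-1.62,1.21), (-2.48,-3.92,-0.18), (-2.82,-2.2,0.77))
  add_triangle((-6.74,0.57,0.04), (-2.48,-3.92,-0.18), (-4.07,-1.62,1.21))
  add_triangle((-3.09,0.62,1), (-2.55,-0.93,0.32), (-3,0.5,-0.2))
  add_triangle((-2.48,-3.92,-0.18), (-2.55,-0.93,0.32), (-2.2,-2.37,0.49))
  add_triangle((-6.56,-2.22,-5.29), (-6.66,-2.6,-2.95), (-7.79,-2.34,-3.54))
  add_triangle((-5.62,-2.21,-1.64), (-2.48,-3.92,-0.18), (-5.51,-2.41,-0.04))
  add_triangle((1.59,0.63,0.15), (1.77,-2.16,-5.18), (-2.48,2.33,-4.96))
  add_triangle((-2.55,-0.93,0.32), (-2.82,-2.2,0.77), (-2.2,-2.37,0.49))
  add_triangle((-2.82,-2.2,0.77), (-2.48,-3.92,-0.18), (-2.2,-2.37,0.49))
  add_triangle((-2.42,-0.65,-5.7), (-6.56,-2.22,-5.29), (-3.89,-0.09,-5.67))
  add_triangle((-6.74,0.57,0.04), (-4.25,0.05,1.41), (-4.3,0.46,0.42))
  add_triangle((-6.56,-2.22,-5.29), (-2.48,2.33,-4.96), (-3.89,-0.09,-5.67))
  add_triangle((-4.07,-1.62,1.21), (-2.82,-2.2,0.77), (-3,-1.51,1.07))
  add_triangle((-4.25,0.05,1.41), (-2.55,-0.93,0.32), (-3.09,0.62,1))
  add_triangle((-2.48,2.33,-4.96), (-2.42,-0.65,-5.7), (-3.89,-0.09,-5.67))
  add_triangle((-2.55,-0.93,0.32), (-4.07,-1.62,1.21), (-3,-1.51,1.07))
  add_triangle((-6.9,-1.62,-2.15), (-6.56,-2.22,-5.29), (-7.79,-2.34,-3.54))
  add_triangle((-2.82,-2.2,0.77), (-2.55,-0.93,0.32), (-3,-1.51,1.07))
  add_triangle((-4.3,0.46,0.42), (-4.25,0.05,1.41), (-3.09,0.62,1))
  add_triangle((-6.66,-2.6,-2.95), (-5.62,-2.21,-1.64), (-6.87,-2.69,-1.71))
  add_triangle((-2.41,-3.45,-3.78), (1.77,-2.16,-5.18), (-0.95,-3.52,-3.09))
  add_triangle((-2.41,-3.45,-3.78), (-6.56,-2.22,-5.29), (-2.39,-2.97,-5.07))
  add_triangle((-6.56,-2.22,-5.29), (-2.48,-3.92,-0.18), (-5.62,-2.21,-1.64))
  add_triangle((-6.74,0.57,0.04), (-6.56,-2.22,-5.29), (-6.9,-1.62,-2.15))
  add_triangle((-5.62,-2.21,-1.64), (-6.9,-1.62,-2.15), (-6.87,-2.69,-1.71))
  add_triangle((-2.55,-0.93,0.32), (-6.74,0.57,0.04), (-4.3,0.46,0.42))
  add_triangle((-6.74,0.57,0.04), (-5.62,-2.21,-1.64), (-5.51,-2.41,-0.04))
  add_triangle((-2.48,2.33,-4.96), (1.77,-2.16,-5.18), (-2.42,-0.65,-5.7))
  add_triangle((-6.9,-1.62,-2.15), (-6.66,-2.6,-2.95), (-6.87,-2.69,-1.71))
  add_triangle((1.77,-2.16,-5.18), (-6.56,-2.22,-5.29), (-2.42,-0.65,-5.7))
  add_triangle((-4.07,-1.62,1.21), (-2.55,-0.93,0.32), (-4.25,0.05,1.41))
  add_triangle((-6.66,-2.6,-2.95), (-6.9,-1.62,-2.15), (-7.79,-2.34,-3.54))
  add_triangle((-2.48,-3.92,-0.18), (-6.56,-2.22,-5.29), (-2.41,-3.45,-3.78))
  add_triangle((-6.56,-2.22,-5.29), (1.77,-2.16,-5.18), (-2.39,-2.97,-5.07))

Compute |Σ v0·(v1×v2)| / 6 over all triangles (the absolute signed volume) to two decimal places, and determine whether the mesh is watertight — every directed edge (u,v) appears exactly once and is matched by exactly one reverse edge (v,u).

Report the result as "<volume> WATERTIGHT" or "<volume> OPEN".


159.25 WATERTIGHT

Per-triangle v0·(v1×v2)/6:
  t1: +1.3133
  t2: +3.9337
  t3: +3.4563
  t4: +4.6518
  t5: +1.7621
  t6: +28.1985
  t7: +0.1919
  t8: +3.2309
  t9: +0.4159
  t10: +2.0258
  t11: -0.2918
  t12: +0.4670
  t13: +2.4669
  t14: -0.2791
  t15: +2.6433
  t16: +0.4375
  t17: +0.5344
  t18: +5.9309
  t19: -0.8428
  t20: -0.6014
  t21: +1.8218
  t22: +4.2008
  t23: +8.2774
  t24: -0.1707
  t25: +0.1600
  t26: +4.5584
  t27: +0.2870
  t28: +4.8081
  t29: +0.1448
  t30: -0.2346
  t31: +3.8809
  t32: -0.0836
  t33: +1.0377
  t34: -0.2718
  t35: +0.4088
  t36: +0.0161
  t37: +3.8864
  t38: +4.7123
  t39: +9.1279
  t40: +6.3615
  t41: -0.3033
  t42: -0.5407
  t43: +5.1868
  t44: +10.3609
  t45: +1.5968
  t46: +12.5280
  t47: -0.5260
  t48: +0.8120
  t49: +11.4279
  t50: +6.1325
Σ = +159.2490 → |volume| = 159.25

Directed edges: 150 total, each appears once with its reverse present → watertight.


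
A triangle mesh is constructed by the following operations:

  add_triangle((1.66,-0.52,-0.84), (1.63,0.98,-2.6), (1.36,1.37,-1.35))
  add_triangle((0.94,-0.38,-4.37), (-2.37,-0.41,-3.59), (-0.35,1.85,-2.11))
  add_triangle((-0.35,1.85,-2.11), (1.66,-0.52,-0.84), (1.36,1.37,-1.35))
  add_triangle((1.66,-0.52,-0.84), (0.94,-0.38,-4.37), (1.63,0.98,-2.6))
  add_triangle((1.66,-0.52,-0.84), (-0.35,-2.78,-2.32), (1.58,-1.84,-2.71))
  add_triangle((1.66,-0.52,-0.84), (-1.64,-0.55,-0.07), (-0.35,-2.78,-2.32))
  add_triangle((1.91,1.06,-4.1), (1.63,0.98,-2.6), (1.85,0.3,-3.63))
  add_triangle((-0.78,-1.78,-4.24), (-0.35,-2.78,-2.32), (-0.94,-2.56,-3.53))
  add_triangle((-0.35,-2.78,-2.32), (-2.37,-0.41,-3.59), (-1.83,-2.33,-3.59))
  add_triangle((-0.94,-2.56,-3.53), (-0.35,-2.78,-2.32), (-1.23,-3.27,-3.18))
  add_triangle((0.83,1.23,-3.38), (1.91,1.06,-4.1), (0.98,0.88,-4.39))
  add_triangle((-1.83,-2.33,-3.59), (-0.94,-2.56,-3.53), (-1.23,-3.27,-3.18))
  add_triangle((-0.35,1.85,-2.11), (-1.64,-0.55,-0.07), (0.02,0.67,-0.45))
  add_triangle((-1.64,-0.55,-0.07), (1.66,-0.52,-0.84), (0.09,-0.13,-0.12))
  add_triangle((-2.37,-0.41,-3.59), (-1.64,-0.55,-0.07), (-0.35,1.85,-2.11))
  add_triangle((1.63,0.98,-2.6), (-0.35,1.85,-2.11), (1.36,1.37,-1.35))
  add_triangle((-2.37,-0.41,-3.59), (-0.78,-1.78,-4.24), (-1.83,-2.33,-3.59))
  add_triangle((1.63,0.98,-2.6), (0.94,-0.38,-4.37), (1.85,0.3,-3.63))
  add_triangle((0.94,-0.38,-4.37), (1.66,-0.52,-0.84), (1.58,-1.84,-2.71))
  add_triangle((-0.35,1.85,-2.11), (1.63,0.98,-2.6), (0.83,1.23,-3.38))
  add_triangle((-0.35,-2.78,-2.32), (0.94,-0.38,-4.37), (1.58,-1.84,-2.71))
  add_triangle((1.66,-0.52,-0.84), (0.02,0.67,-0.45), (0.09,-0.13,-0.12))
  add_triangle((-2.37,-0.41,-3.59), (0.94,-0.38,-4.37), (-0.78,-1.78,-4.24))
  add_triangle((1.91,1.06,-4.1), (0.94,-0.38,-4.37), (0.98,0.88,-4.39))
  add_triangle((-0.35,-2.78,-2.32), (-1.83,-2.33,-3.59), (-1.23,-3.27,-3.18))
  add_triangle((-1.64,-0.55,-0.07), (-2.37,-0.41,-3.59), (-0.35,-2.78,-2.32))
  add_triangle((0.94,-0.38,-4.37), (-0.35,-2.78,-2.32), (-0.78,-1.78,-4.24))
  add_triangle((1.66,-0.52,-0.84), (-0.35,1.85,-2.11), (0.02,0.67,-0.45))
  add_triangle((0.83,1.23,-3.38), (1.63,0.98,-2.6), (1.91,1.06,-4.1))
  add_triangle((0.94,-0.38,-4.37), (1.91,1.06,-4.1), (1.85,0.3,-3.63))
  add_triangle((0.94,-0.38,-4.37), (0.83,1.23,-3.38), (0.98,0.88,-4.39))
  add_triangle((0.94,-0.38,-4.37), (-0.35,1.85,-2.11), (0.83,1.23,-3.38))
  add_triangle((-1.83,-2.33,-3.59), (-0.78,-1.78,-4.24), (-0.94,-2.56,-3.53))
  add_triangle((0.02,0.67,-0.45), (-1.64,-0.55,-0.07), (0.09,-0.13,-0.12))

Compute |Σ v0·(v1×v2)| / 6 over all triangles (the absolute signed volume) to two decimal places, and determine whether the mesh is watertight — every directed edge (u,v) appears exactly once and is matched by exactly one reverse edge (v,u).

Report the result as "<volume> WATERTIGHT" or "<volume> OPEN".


28.76 WATERTIGHT

Per-triangle v0·(v1×v2)/6:
  t1: +0.6092
  t2: +4.7111
  t3: -0.8178
  t4: +1.6480
  t5: +0.5981
  t6: +0.0155
  t7: +0.2161
  t8: +0.4294
  t9: -0.5448
  t10: +0.3993
  t11: +0.3889
  t12: +0.5573
  t13: +0.1374
  t14: +0.0034
  t15: +1.6558
  t16: +0.8590
  t17: +1.9009
  t18: -0.4591
  t19: +1.4040
  t20: +0.6210
  t21: +2.8644
  t22: -0.0263
  t23: +3.1093
  t24: +0.9079
  t25: -0.3027
  t26: +2.7816
  t27: +2.3046
  t28: +0.2161
  t29: +0.2585
  t30: +0.6421
  t31: -0.0550
  t32: +1.0447
  t33: +0.7220
  t34: -0.0422
Σ = +28.7578 → |volume| = 28.76

Directed edges: 102 total, each appears once with its reverse present → watertight.


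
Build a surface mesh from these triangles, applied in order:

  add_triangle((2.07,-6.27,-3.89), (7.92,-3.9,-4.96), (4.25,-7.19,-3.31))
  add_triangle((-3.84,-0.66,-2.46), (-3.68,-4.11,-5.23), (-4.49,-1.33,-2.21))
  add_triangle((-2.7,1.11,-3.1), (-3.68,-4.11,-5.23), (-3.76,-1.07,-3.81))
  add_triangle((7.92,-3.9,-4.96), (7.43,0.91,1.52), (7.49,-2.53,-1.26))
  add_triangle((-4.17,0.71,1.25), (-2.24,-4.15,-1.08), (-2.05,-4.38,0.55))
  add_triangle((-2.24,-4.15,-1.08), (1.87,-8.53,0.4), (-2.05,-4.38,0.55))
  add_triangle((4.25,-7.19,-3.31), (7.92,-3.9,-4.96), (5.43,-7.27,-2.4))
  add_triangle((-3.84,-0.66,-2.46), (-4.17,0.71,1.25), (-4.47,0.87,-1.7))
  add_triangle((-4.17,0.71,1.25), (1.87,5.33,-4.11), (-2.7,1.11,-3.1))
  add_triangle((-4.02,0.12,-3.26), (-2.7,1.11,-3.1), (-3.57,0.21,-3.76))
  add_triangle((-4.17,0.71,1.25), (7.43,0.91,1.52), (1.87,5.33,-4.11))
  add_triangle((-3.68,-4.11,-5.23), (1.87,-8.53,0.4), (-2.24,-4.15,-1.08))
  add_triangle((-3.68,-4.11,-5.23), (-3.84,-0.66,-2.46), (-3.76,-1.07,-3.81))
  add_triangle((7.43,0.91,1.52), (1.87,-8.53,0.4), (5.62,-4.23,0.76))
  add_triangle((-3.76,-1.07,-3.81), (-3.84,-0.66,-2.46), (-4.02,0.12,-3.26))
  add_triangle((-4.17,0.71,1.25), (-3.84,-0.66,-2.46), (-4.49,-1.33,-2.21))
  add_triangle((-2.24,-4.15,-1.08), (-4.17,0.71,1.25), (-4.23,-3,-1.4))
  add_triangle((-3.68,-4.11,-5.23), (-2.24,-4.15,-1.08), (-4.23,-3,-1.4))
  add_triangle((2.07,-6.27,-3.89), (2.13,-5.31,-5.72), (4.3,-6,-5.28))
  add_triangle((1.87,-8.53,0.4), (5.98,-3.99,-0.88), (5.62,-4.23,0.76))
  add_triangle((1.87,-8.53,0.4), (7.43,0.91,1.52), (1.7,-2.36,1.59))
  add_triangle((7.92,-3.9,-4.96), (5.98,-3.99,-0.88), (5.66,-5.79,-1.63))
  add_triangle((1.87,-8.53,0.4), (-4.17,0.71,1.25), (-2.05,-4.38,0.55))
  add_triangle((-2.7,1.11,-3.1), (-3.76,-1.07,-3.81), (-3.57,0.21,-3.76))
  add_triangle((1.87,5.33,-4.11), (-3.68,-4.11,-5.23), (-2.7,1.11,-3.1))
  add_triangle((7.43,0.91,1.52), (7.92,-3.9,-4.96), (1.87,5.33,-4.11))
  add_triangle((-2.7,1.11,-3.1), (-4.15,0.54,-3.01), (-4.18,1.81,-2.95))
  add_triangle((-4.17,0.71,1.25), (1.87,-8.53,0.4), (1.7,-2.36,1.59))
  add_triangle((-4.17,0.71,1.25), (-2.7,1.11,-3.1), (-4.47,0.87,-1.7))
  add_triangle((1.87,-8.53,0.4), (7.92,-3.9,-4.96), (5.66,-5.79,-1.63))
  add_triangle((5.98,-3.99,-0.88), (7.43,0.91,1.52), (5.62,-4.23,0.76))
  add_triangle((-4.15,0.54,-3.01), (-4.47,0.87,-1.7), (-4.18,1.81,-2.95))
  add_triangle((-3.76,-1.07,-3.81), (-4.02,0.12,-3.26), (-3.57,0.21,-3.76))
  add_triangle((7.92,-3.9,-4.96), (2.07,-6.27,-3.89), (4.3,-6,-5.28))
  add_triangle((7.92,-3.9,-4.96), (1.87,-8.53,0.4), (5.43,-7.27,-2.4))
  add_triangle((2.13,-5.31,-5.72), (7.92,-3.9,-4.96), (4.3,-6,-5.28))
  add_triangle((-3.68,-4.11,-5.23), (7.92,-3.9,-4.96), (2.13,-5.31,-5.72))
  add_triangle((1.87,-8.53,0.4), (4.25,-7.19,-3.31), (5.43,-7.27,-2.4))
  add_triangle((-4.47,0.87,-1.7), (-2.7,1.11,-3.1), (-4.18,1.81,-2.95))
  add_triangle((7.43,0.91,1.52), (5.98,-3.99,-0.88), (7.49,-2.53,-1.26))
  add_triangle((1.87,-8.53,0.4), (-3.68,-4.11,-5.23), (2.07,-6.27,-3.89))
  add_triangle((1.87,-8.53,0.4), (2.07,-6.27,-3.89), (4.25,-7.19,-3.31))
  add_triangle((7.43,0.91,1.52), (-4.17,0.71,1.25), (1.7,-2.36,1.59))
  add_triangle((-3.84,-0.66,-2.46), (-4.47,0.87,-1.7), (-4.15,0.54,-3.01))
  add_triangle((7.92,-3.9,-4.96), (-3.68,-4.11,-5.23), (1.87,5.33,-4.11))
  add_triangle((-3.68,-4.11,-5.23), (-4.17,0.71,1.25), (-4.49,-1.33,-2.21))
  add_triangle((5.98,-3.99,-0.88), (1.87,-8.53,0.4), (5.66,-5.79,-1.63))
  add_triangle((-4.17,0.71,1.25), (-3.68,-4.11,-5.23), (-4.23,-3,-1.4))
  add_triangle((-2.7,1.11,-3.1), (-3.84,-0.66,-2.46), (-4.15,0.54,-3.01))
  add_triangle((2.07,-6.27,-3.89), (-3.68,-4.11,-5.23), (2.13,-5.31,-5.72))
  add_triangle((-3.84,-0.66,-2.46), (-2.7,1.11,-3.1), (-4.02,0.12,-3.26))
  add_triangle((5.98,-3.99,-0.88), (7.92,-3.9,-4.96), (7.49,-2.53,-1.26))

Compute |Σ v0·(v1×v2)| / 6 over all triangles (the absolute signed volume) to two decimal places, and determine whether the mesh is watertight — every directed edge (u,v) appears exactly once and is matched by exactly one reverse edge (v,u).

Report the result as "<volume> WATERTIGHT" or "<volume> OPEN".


510.76 WATERTIGHT

Per-triangle v0·(v1×v2)/6:
  t1: +12.9569
  t2: +2.5095
  t3: +2.4657
  t4: +11.2515
  t5: +5.5533
  t6: +6.9978
  t7: +10.6661
  t8: +3.0491
  t9: +13.7425
  t10: +0.5334
  t11: +20.0758
  t12: +15.9816
  t13: +2.3396
  t14: +4.3333
  t15: +0.9129
  t16: +2.0096
  t17: +3.8738
  t18: +6.8866
  t19: +5.2649
  t20: +11.1955
  t21: +13.4184
  t22: +8.7147
  t23: +3.5252
  t24: +0.1119
  t25: +18.5898
  t26: +68.6587
  t27: +1.0427
  t28: +10.6002
  t29: +1.0780
  t30: +13.0033
  t31: +10.5315
  t32: +1.3341
  t33: +0.7378
  t34: +4.6383
  t35: -0.5184
  t36: +7.9271
  t37: +8.0934
  t38: +9.4723
  t39: -0.9467
  t40: +7.3498
  t41: +32.6107
  t42: +12.2984
  t43: +8.5663
  t44: +1.3018
  t45: +85.1430
  t46: +2.4869
  t47: +7.1403
  t48: +7.5918
  t49: +0.7451
  t50: +13.8229
  t51: -0.0214
  t52: +9.1141
Σ = +510.7616 → |volume| = 510.76

Directed edges: 156 total, each appears once with its reverse present → watertight.


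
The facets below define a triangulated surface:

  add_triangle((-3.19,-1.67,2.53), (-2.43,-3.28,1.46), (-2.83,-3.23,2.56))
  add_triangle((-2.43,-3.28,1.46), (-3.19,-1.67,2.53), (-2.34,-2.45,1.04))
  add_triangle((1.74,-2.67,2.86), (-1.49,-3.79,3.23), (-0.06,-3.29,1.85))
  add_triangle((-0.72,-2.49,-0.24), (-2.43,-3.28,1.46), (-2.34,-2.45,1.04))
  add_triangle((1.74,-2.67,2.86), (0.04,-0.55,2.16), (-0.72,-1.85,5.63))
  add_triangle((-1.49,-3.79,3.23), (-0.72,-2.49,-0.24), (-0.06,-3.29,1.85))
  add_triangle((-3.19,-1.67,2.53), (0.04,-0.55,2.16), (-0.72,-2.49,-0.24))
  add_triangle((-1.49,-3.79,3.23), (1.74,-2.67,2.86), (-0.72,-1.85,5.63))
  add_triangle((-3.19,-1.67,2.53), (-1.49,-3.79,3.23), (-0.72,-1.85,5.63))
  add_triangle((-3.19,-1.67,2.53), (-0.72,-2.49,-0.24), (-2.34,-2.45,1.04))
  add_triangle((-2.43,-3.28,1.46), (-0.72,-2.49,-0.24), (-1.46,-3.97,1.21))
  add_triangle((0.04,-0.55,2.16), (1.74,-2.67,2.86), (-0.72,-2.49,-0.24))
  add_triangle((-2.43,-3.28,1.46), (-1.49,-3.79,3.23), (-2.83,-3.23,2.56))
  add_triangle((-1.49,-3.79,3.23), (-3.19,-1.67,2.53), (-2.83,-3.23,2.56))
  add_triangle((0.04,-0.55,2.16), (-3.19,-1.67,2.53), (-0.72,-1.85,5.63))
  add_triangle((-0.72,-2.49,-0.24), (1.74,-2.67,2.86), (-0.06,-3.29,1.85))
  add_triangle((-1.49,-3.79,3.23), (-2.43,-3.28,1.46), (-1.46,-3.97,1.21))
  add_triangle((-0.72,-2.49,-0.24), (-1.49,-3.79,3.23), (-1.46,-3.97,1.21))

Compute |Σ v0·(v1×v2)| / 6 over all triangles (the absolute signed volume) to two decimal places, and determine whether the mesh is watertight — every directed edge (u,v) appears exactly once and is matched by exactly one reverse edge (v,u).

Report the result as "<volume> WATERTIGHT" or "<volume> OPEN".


21.36 WATERTIGHT

Per-triangle v0·(v1×v2)/6:
  t1: +0.7712
  t2: +0.5666
  t3: +2.1363
  t4: +0.4180
  t5: +0.8291
  t6: +1.6843
  t7: -2.7085
  t8: +7.1399
  t9: +6.4917
  t10: -0.3884
  t11: +0.7492
  t12: -2.0496
  t13: +1.1771
  t14: +1.3992
  t15: +0.1809
  t16: +1.1061
  t17: +1.6508
  t18: +0.2051
Σ = +21.3591 → |volume| = 21.36

Directed edges: 54 total, each appears once with its reverse present → watertight.


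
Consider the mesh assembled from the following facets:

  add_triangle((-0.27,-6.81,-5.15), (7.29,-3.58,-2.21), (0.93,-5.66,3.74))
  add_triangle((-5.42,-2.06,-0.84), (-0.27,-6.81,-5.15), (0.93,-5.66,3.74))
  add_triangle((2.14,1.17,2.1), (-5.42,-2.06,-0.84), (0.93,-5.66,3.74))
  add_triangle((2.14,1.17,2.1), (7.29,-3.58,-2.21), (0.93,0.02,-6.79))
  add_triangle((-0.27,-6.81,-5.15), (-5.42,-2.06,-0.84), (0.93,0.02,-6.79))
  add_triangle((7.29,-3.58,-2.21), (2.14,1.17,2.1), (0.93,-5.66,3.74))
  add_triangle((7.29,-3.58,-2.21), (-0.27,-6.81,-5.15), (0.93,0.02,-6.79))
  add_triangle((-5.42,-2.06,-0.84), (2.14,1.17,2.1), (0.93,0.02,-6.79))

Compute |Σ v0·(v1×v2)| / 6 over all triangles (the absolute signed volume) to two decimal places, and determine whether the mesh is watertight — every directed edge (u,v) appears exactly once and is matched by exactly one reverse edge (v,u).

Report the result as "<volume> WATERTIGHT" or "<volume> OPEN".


274.79 WATERTIGHT

Per-triangle v0·(v1×v2)/6:
  t1: +67.0018
  t2: +49.5357
  t3: +10.7644
  t4: +19.1536
  t5: +40.4752
  t6: +28.2305
  t7: +57.9275
  t8: +1.7013
Σ = +274.7898 → |volume| = 274.79

Directed edges: 24 total, each appears once with its reverse present → watertight.


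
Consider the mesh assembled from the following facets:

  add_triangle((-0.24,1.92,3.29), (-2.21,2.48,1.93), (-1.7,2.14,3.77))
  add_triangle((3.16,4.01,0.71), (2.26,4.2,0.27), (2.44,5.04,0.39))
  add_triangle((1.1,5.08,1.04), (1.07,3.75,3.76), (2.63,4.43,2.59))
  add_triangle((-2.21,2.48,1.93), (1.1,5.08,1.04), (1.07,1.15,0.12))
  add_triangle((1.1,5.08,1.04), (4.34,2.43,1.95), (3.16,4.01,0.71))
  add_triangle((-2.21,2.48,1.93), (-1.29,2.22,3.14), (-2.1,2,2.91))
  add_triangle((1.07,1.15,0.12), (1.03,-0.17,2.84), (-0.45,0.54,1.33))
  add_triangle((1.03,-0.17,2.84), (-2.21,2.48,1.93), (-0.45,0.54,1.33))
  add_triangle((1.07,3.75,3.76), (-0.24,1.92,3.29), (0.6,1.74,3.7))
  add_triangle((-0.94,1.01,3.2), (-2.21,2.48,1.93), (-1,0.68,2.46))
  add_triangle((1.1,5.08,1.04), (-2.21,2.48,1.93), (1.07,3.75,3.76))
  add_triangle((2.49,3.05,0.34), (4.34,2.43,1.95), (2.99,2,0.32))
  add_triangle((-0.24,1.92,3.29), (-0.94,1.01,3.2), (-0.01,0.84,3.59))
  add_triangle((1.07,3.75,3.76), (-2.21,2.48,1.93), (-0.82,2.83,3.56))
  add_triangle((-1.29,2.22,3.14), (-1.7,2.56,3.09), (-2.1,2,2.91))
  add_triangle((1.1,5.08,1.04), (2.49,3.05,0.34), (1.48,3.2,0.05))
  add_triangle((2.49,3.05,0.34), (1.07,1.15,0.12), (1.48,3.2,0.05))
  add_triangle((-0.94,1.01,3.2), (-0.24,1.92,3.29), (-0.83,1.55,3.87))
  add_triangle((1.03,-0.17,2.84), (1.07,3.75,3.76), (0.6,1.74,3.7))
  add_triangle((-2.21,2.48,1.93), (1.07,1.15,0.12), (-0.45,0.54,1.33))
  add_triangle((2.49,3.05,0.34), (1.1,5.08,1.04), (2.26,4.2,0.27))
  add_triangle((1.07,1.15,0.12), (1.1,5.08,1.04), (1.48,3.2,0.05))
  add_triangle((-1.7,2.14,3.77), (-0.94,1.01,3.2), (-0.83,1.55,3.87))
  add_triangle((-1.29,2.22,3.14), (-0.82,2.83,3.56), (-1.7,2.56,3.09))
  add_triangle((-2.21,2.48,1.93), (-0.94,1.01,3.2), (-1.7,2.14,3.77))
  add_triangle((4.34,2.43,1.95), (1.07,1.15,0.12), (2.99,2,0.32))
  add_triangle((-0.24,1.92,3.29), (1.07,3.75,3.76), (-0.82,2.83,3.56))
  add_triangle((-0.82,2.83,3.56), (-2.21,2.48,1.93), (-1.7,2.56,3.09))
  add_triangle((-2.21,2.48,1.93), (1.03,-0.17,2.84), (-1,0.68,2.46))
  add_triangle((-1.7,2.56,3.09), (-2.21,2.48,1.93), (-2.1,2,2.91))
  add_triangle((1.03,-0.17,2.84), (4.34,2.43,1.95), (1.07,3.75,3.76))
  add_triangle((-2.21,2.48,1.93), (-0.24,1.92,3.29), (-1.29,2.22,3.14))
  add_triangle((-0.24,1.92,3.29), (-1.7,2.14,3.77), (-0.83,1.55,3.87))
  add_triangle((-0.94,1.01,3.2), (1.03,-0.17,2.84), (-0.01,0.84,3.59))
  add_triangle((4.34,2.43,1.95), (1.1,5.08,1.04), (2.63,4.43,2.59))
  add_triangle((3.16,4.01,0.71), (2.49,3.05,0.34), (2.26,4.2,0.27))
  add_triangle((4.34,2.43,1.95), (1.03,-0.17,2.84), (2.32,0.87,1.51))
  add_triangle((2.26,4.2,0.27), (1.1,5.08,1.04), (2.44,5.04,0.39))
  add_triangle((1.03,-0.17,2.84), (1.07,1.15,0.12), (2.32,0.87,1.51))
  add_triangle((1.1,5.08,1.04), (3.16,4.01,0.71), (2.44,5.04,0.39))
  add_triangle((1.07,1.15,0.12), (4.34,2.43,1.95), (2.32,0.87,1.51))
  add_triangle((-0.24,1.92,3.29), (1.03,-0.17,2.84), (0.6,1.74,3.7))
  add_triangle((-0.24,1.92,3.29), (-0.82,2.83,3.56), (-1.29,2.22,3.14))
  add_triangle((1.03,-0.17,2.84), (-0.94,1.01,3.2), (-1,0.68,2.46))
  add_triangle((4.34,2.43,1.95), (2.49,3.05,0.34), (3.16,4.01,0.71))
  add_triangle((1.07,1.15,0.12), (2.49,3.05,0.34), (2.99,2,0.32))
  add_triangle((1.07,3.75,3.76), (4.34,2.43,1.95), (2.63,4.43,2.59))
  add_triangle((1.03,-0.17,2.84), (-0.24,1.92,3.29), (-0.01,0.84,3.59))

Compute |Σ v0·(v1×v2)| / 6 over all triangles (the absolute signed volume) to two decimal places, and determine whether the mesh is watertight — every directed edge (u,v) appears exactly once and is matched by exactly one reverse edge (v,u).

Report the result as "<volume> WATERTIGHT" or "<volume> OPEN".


38.36 WATERTIGHT

Per-triangle v0·(v1×v2)/6:
  t1: +1.1259
  t2: +0.1324
  t3: +3.8651
  t4: -0.7202
  t5: +3.1766
  t6: -0.5706
  t7: -0.8117
  t8: +0.2920
  t9: +1.0511
  t10: +0.3613
  t11: +7.2701
  t12: +1.0422
  t13: +0.6047
  t14: +1.8836
  t15: +0.1906
  t16: +0.7478
  t17: +0.0252
  t18: -0.0170
  t19: +1.1233
  t20: -0.7977
  t21: -0.5885
  t22: -0.3437
  t23: +0.2593
  t24: +0.1968
  t25: +0.2413
  t26: -0.3228
  t27: +1.0326
  t28: +0.4460
  t29: -1.1852
  t30: +0.4694
  t31: +7.1892
  t32: -0.3478
  t33: +0.5355
  t34: +0.3027
  t35: +3.3800
  t36: +0.1677
  t37: +0.4851
  t38: -0.0604
  t39: -0.5042
  t40: +1.1186
  t41: -0.0744
  t42: +0.5872
  t43: +0.3187
  t44: +0.2536
  t45: +0.4121
  t46: +0.0121
  t47: +3.8052
  t48: +0.5990
Σ = +38.3601 → |volume| = 38.36

Directed edges: 144 total, each appears once with its reverse present → watertight.


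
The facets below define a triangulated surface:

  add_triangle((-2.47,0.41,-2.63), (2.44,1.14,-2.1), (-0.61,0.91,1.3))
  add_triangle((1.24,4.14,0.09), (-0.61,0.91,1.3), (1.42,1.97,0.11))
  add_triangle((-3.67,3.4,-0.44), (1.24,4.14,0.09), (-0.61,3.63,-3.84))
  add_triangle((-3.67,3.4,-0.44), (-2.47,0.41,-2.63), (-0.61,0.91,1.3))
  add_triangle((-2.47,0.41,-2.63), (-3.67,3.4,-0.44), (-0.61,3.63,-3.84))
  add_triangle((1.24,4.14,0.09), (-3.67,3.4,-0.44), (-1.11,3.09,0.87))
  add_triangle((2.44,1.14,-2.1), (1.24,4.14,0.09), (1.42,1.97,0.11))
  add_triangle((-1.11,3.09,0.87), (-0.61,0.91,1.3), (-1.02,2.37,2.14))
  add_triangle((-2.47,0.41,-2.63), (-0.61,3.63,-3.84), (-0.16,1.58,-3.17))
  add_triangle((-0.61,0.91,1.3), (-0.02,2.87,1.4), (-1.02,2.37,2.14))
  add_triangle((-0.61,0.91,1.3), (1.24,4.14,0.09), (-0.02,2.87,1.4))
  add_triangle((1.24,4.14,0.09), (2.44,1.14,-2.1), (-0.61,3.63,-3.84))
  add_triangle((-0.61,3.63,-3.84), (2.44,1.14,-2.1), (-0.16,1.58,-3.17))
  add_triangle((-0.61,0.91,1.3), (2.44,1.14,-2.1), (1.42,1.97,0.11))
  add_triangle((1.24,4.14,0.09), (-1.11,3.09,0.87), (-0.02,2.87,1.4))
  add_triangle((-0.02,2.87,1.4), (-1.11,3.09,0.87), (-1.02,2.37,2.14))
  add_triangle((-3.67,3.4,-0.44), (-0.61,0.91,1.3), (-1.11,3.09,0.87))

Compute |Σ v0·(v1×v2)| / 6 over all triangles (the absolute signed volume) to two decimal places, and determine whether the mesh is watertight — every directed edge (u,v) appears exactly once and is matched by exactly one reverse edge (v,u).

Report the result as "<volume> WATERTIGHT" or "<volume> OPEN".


Per-triangle v0·(v1×v2)/6:
  t1: -2.8041
  t2: +0.7740
  t3: +12.0757
  t4: +1.0852
  t5: +8.7030
  t6: +3.3189
  t7: +1.3141
  t8: +0.1241
  t9: +2.3172
  t10: +0.1268
  t11: -0.0376
  t12: +8.1629
  t13: +2.3288
  t14: -0.2356
  t15: +1.3914
  t16: +0.8182
  t17: +1.5200
Σ = +40.9831 → |volume| = 40.98

Directed edges: 51 total; 3 unmatched, e.g. (-2.47,0.41,-2.63)→(2.44,1.14,-2.1) → open.

40.98 OPEN


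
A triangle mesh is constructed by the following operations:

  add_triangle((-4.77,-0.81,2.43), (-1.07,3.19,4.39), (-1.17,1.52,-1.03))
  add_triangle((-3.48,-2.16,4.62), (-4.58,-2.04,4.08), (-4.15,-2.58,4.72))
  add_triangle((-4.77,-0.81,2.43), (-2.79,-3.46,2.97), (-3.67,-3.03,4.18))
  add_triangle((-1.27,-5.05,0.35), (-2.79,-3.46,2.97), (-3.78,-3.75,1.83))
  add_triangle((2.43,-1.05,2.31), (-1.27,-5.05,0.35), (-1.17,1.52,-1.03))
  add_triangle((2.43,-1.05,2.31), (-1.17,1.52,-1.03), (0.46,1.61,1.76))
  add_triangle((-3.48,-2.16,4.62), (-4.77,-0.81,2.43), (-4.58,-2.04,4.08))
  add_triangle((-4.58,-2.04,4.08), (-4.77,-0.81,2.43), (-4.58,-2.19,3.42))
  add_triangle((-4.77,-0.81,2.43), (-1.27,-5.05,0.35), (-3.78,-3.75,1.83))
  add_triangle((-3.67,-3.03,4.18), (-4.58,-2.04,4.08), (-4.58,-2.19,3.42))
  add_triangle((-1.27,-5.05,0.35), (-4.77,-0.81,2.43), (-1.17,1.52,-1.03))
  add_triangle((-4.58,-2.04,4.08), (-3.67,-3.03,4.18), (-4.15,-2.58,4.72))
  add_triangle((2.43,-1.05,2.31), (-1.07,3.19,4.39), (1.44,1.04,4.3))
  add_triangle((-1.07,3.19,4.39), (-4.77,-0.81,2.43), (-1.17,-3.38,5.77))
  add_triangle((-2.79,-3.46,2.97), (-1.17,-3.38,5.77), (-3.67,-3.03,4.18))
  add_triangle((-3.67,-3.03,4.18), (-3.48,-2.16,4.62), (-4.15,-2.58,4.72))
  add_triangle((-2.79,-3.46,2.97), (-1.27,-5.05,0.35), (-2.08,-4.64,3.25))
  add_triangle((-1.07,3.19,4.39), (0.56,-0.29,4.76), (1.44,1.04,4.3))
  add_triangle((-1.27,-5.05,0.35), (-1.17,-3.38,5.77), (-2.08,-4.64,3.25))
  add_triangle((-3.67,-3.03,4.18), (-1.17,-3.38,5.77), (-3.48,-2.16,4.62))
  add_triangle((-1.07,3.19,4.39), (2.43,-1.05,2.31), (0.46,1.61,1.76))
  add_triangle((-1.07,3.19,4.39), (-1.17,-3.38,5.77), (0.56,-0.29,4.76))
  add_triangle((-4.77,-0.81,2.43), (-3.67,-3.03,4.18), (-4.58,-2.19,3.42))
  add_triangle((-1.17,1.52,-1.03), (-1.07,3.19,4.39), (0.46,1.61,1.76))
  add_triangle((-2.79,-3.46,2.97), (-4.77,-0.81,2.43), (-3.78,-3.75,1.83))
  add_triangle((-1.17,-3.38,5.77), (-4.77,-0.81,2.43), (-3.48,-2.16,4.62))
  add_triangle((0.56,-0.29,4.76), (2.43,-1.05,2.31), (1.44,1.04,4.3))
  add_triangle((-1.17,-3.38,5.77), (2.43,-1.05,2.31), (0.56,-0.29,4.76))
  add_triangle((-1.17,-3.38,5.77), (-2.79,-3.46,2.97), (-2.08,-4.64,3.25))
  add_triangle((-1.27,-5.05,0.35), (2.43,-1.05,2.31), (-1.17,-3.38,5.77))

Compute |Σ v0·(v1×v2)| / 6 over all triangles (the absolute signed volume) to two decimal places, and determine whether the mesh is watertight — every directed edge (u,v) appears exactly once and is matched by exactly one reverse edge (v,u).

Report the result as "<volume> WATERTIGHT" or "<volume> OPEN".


108.27 WATERTIGHT

Per-triangle v0·(v1×v2)/6:
  t1: +9.6121
  t2: +0.3724
  t3: +2.5217
  t4: +3.9819
  t5: -0.8262
  t6: +0.4832
  t7: +0.6782
  t8: +0.8706
  t9: +0.3662
  t10: +0.8072
  t11: +6.6551
  t12: +0.5811
  t13: -0.4021
  t14: +23.5931
  t15: +3.4458
  t16: +0.3427
  t17: +2.6337
  t18: +4.2009
  t19: +3.4657
  t20: +2.9048
  t21: +2.4998
  t22: +8.8828
  t23: -0.5145
  t24: +1.8197
  t25: +4.0538
  t26: -0.7469
  t27: +2.9031
  t28: +6.5190
  t29: +3.4060
  t30: +13.1548
Σ = +108.2658 → |volume| = 108.27

Directed edges: 90 total, each appears once with its reverse present → watertight.


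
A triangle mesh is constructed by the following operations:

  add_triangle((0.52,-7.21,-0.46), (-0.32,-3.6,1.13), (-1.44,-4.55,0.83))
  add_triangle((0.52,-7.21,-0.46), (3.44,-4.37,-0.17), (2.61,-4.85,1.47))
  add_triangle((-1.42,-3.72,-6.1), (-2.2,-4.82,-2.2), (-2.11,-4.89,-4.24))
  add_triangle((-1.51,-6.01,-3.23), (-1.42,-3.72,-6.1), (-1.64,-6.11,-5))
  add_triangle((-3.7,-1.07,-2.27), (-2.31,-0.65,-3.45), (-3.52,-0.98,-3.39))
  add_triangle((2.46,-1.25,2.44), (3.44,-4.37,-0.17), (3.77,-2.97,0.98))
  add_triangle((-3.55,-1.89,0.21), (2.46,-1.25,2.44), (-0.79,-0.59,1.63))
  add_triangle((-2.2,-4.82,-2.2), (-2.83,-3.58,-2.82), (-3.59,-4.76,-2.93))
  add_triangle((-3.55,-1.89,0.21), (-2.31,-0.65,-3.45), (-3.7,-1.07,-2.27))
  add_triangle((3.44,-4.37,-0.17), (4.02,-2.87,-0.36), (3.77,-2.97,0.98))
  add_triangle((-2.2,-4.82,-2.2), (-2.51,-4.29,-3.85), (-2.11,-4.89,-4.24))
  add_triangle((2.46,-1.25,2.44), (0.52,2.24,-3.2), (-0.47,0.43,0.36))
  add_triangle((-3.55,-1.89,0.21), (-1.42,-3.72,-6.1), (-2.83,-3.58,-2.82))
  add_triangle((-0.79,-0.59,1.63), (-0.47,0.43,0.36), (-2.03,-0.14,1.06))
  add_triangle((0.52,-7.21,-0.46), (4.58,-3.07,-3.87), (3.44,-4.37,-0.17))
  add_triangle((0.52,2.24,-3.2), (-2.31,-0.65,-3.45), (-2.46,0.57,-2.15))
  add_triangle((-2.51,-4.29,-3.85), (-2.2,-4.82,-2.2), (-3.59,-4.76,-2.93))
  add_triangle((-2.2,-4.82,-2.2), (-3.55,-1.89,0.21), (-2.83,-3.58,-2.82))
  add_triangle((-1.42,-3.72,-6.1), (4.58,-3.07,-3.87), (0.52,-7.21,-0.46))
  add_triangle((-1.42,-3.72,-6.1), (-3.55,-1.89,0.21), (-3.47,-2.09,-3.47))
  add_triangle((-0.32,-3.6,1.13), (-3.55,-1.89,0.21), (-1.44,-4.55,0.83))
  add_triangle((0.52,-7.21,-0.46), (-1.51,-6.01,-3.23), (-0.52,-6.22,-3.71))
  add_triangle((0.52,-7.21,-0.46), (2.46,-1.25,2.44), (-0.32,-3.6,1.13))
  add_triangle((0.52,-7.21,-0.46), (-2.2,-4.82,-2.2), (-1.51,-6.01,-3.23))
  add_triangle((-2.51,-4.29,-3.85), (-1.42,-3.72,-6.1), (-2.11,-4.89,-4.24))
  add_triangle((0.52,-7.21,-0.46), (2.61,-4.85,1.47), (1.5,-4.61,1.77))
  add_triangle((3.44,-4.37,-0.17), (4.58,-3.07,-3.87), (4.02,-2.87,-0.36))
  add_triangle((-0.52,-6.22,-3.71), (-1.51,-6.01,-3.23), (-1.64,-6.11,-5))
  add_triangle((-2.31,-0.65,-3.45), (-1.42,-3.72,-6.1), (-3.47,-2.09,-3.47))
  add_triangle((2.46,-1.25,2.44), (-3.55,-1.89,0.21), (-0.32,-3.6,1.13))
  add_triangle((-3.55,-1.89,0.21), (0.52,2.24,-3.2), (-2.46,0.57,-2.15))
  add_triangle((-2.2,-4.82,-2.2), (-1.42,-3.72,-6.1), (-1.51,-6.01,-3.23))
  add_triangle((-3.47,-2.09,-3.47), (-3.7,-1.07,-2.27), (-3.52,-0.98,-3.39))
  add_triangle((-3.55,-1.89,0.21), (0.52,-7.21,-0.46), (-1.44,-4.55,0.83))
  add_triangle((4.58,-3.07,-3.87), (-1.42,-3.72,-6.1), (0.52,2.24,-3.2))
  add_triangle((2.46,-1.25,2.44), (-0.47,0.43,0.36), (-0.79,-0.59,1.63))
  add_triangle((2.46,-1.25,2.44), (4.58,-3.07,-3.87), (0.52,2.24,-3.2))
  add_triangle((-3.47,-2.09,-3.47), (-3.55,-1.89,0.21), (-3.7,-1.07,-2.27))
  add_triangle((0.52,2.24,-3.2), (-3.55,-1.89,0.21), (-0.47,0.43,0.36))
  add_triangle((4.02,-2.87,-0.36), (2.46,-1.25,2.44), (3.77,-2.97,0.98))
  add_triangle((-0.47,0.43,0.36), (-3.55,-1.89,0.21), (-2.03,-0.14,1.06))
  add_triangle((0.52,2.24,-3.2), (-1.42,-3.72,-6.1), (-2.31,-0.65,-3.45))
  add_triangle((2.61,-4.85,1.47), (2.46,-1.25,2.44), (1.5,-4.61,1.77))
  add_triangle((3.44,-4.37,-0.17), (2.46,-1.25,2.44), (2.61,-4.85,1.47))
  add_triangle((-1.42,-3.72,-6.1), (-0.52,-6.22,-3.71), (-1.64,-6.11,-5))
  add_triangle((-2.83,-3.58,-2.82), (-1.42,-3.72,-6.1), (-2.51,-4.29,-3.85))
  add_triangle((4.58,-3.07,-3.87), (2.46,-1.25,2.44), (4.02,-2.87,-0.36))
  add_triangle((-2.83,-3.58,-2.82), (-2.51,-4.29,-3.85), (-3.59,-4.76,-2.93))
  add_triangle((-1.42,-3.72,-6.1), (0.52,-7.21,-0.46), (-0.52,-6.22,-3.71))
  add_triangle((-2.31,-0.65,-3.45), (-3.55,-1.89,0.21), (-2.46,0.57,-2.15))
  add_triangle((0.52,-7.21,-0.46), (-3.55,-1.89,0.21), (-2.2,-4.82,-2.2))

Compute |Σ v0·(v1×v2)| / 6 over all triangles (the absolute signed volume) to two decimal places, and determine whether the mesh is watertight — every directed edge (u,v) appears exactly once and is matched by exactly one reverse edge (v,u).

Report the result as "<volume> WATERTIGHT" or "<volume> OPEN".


199.11 OPEN

Per-triangle v0·(v1×v2)/6:
  t1: +2.1086
  t2: +6.3862
  t3: +0.0171
  t4: +0.4036
  t5: -0.0339
  t6: +1.4179
  t7: +2.1387
  t8: -0.6227
  t9: -1.0557
  t10: +1.6640
  t11: +1.0756
  t12: +1.1395
  t13: +2.3470
  t14: +0.2112
  t15: +14.3663
  t16: +3.1609
  t17: +1.8184
  t18: +3.5909
  t19: +38.1600
  t20: +5.5577
  t21: +0.9757
  t22: +4.4243
  t23: +5.6271
  t24: +4.2948
  t25: +1.5632
  t26: +3.1097
  t27: +4.4185
  t28: +1.8312
  t29: +3.8952
  t30: +3.5638
  t31: -0.8583
  t32: +4.2521
  t33: +0.8558
  t34: +4.2602
  t35: +24.2689
  t36: +0.5250
  t37: +9.7692
  t38: +2.3140
  t39: +1.6614
  t40: +0.9433
  t41: +0.1934
  t42: +8.2911
  t43: +2.1727
  t44: +3.9724
  t45: +2.9848
  t46: +1.2396
  t47: +1.5297
  t48: +0.4794
  t49: +0.1021
  t50: +3.2014
  t51: +9.3952
Σ = +199.1084 → |volume| = 199.11

Directed edges: 153 total; 9 unmatched, e.g. (-2.31,-0.65,-3.45)→(-3.52,-0.98,-3.39) → open.
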